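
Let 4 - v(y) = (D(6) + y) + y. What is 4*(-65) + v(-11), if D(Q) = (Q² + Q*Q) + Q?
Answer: -312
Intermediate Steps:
D(Q) = Q + 2*Q² (D(Q) = (Q² + Q²) + Q = 2*Q² + Q = Q + 2*Q²)
v(y) = -74 - 2*y (v(y) = 4 - ((6*(1 + 2*6) + y) + y) = 4 - ((6*(1 + 12) + y) + y) = 4 - ((6*13 + y) + y) = 4 - ((78 + y) + y) = 4 - (78 + 2*y) = 4 + (-78 - 2*y) = -74 - 2*y)
4*(-65) + v(-11) = 4*(-65) + (-74 - 2*(-11)) = -260 + (-74 + 22) = -260 - 52 = -312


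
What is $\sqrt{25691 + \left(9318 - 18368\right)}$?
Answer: $129$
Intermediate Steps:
$\sqrt{25691 + \left(9318 - 18368\right)} = \sqrt{25691 - 9050} = \sqrt{16641} = 129$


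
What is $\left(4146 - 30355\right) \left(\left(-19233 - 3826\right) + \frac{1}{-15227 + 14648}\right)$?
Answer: $\frac{349920604858}{579} \approx 6.0435 \cdot 10^{8}$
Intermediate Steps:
$\left(4146 - 30355\right) \left(\left(-19233 - 3826\right) + \frac{1}{-15227 + 14648}\right) = - 26209 \left(\left(-19233 - 3826\right) + \frac{1}{-579}\right) = - 26209 \left(-23059 - \frac{1}{579}\right) = \left(-26209\right) \left(- \frac{13351162}{579}\right) = \frac{349920604858}{579}$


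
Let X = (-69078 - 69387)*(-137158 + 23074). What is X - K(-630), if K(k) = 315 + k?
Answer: 15796641375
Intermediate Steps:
X = 15796641060 (X = -138465*(-114084) = 15796641060)
X - K(-630) = 15796641060 - (315 - 630) = 15796641060 - 1*(-315) = 15796641060 + 315 = 15796641375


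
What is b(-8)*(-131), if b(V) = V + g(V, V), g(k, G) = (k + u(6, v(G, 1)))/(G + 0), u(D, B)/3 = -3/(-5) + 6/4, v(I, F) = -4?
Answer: 81613/80 ≈ 1020.2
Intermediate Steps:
u(D, B) = 63/10 (u(D, B) = 3*(-3/(-5) + 6/4) = 3*(-3*(-⅕) + 6*(¼)) = 3*(⅗ + 3/2) = 3*(21/10) = 63/10)
g(k, G) = (63/10 + k)/G (g(k, G) = (k + 63/10)/(G + 0) = (63/10 + k)/G)
b(V) = V + (63/10 + V)/V
b(-8)*(-131) = (1 - 8 + (63/10)/(-8))*(-131) = (1 - 8 + (63/10)*(-⅛))*(-131) = (1 - 8 - 63/80)*(-131) = -623/80*(-131) = 81613/80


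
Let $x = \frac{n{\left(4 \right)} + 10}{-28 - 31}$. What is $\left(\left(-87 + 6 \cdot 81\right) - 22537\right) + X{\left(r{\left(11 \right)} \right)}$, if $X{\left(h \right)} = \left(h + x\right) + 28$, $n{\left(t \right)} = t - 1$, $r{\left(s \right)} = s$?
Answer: $- \frac{1303854}{59} \approx -22099.0$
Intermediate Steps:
$n{\left(t \right)} = -1 + t$
$x = - \frac{13}{59}$ ($x = \frac{\left(-1 + 4\right) + 10}{-28 - 31} = \frac{3 + 10}{-59} = 13 \left(- \frac{1}{59}\right) = - \frac{13}{59} \approx -0.22034$)
$X{\left(h \right)} = \frac{1639}{59} + h$ ($X{\left(h \right)} = \left(h - \frac{13}{59}\right) + 28 = \left(- \frac{13}{59} + h\right) + 28 = \frac{1639}{59} + h$)
$\left(\left(-87 + 6 \cdot 81\right) - 22537\right) + X{\left(r{\left(11 \right)} \right)} = \left(\left(-87 + 6 \cdot 81\right) - 22537\right) + \left(\frac{1639}{59} + 11\right) = \left(\left(-87 + 486\right) - 22537\right) + \frac{2288}{59} = \left(399 - 22537\right) + \frac{2288}{59} = -22138 + \frac{2288}{59} = - \frac{1303854}{59}$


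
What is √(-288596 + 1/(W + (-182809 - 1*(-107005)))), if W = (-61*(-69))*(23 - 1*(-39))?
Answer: I*√9893649144237582/185154 ≈ 537.21*I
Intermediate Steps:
W = 260958 (W = 4209*(23 + 39) = 4209*62 = 260958)
√(-288596 + 1/(W + (-182809 - 1*(-107005)))) = √(-288596 + 1/(260958 + (-182809 - 1*(-107005)))) = √(-288596 + 1/(260958 + (-182809 + 107005))) = √(-288596 + 1/(260958 - 75804)) = √(-288596 + 1/185154) = √(-53434703783/185154) = I*√9893649144237582/185154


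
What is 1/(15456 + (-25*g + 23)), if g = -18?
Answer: 1/15929 ≈ 6.2779e-5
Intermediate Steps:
1/(15456 + (-25*g + 23)) = 1/(15456 + (-25*(-18) + 23)) = 1/(15456 + (450 + 23)) = 1/(15456 + 473) = 1/15929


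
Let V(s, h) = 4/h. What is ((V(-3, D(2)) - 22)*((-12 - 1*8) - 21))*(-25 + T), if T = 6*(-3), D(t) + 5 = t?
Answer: -123410/3 ≈ -41137.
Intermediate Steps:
D(t) = -5 + t
T = -18
((V(-3, D(2)) - 22)*((-12 - 1*8) - 21))*(-25 + T) = ((4/(-5 + 2) - 22)*((-12 - 1*8) - 21))*(-25 - 18) = ((4/(-3) - 22)*((-12 - 8) - 21))*(-43) = ((4*(-⅓) - 22)*(-20 - 21))*(-43) = ((-4/3 - 22)*(-41))*(-43) = -70/3*(-41)*(-43) = (2870/3)*(-43) = -123410/3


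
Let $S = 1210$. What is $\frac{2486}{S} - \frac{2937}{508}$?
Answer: $- \frac{104131}{27940} \approx -3.727$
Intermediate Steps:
$\frac{2486}{S} - \frac{2937}{508} = \frac{2486}{1210} - \frac{2937}{508} = 2486 \cdot \frac{1}{1210} - \frac{2937}{508} = \frac{113}{55} - \frac{2937}{508} = - \frac{104131}{27940}$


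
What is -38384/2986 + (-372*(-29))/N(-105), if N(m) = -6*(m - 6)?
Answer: 554102/165723 ≈ 3.3435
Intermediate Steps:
N(m) = 36 - 6*m (N(m) = -6*(-6 + m) = 36 - 6*m)
-38384/2986 + (-372*(-29))/N(-105) = -38384/2986 + (-372*(-29))/(36 - 6*(-105)) = -38384*1/2986 + 10788/(36 + 630) = -19192/1493 + 10788/666 = -19192/1493 + 10788*(1/666) = -19192/1493 + 1798/111 = 554102/165723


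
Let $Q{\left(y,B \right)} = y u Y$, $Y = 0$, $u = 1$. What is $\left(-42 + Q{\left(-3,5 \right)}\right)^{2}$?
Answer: $1764$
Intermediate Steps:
$Q{\left(y,B \right)} = 0$ ($Q{\left(y,B \right)} = y 1 \cdot 0 = y 0 = 0$)
$\left(-42 + Q{\left(-3,5 \right)}\right)^{2} = \left(-42 + 0\right)^{2} = \left(-42\right)^{2} = 1764$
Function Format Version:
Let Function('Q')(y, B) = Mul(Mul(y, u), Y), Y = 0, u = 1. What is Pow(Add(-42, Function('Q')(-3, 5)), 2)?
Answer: 1764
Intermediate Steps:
Function('Q')(y, B) = 0 (Function('Q')(y, B) = Mul(Mul(y, 1), 0) = Mul(y, 0) = 0)
Pow(Add(-42, Function('Q')(-3, 5)), 2) = Pow(Add(-42, 0), 2) = Pow(-42, 2) = 1764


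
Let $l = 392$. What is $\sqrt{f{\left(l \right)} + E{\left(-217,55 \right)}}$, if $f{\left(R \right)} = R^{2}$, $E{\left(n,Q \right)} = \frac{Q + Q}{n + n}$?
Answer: $\frac{\sqrt{7235872161}}{217} \approx 392.0$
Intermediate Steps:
$E{\left(n,Q \right)} = \frac{Q}{n}$ ($E{\left(n,Q \right)} = \frac{2 Q}{2 n} = 2 Q \frac{1}{2 n} = \frac{Q}{n}$)
$\sqrt{f{\left(l \right)} + E{\left(-217,55 \right)}} = \sqrt{392^{2} + \frac{55}{-217}} = \sqrt{153664 + 55 \left(- \frac{1}{217}\right)} = \sqrt{153664 - \frac{55}{217}} = \sqrt{\frac{33345033}{217}} = \frac{\sqrt{7235872161}}{217}$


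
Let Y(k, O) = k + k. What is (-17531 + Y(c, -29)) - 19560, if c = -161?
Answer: -37413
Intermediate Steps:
Y(k, O) = 2*k
(-17531 + Y(c, -29)) - 19560 = (-17531 + 2*(-161)) - 19560 = (-17531 - 322) - 19560 = -17853 - 19560 = -37413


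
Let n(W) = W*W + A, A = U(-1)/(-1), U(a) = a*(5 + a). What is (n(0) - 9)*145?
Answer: -725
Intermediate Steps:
A = 4 (A = -(5 - 1)/(-1) = -1*4*(-1) = -4*(-1) = 4)
n(W) = 4 + W² (n(W) = W*W + 4 = W² + 4 = 4 + W²)
(n(0) - 9)*145 = ((4 + 0²) - 9)*145 = ((4 + 0) - 9)*145 = (4 - 9)*145 = -5*145 = -725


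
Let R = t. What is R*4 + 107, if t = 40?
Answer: 267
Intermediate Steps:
R = 40
R*4 + 107 = 40*4 + 107 = 160 + 107 = 267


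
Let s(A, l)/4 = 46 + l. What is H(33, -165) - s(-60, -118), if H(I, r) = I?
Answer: 321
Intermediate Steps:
s(A, l) = 184 + 4*l (s(A, l) = 4*(46 + l) = 184 + 4*l)
H(33, -165) - s(-60, -118) = 33 - (184 + 4*(-118)) = 33 - (184 - 472) = 33 - 1*(-288) = 33 + 288 = 321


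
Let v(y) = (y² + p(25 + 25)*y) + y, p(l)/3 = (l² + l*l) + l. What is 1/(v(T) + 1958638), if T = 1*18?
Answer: 1/2231680 ≈ 4.4809e-7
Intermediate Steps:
T = 18
p(l) = 3*l + 6*l² (p(l) = 3*((l² + l*l) + l) = 3*((l² + l²) + l) = 3*(2*l² + l) = 3*(l + 2*l²) = 3*l + 6*l²)
v(y) = y² + 15151*y (v(y) = (y² + (3*(25 + 25)*(1 + 2*(25 + 25)))*y) + y = (y² + (3*50*(1 + 2*50))*y) + y = (y² + (3*50*(1 + 100))*y) + y = (y² + (3*50*101)*y) + y = (y² + 15150*y) + y = y² + 15151*y)
1/(v(T) + 1958638) = 1/(18*(15151 + 18) + 1958638) = 1/(18*15169 + 1958638) = 1/(273042 + 1958638) = 1/2231680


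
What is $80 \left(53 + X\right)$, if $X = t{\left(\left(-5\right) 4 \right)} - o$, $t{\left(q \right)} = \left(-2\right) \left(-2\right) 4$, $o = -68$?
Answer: $10960$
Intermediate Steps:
$t{\left(q \right)} = 16$ ($t{\left(q \right)} = 4 \cdot 4 = 16$)
$X = 84$ ($X = 16 - -68 = 16 + 68 = 84$)
$80 \left(53 + X\right) = 80 \left(53 + 84\right) = 80 \cdot 137 = 10960$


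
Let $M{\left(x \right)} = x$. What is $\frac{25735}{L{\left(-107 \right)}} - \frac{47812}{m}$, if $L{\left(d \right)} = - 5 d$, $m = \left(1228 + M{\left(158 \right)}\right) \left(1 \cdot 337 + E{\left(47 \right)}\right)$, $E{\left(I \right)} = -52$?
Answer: $\frac{1014000293}{21133035} \approx 47.982$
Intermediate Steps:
$m = 395010$ ($m = \left(1228 + 158\right) \left(1 \cdot 337 - 52\right) = 1386 \left(337 - 52\right) = 1386 \cdot 285 = 395010$)
$\frac{25735}{L{\left(-107 \right)}} - \frac{47812}{m} = \frac{25735}{\left(-5\right) \left(-107\right)} - \frac{47812}{395010} = \frac{25735}{535} - \frac{23906}{197505} = 25735 \cdot \frac{1}{535} - \frac{23906}{197505} = \frac{5147}{107} - \frac{23906}{197505} = \frac{1014000293}{21133035}$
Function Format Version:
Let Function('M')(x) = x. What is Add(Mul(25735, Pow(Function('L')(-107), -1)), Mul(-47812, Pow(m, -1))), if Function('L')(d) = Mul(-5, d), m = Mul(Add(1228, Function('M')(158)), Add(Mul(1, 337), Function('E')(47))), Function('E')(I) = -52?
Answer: Rational(1014000293, 21133035) ≈ 47.982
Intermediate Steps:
m = 395010 (m = Mul(Add(1228, 158), Add(Mul(1, 337), -52)) = Mul(1386, Add(337, -52)) = Mul(1386, 285) = 395010)
Add(Mul(25735, Pow(Function('L')(-107), -1)), Mul(-47812, Pow(m, -1))) = Add(Mul(25735, Pow(Mul(-5, -107), -1)), Mul(-47812, Pow(395010, -1))) = Add(Mul(25735, Pow(535, -1)), Mul(-47812, Rational(1, 395010))) = Add(Mul(25735, Rational(1, 535)), Rational(-23906, 197505)) = Add(Rational(5147, 107), Rational(-23906, 197505)) = Rational(1014000293, 21133035)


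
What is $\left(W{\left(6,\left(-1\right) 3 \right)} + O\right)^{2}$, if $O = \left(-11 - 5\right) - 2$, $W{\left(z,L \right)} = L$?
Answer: $441$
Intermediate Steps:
$O = -18$ ($O = -16 - 2 = -18$)
$\left(W{\left(6,\left(-1\right) 3 \right)} + O\right)^{2} = \left(\left(-1\right) 3 - 18\right)^{2} = \left(-3 - 18\right)^{2} = \left(-21\right)^{2} = 441$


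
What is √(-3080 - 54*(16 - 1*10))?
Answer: 2*I*√851 ≈ 58.344*I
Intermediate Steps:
√(-3080 - 54*(16 - 1*10)) = √(-3080 - 54*(16 - 10)) = √(-3080 - 54*6) = √(-3080 - 324) = √(-3404) = 2*I*√851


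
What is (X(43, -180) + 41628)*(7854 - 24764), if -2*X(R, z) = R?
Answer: -703565915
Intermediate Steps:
X(R, z) = -R/2
(X(43, -180) + 41628)*(7854 - 24764) = (-½*43 + 41628)*(7854 - 24764) = (-43/2 + 41628)*(-16910) = (83213/2)*(-16910) = -703565915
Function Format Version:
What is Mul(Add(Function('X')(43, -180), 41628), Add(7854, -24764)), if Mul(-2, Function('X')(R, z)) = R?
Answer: -703565915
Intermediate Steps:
Function('X')(R, z) = Mul(Rational(-1, 2), R)
Mul(Add(Function('X')(43, -180), 41628), Add(7854, -24764)) = Mul(Add(Mul(Rational(-1, 2), 43), 41628), Add(7854, -24764)) = Mul(Add(Rational(-43, 2), 41628), -16910) = Mul(Rational(83213, 2), -16910) = -703565915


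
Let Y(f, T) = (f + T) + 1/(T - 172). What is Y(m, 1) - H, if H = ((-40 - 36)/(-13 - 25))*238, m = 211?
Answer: -45145/171 ≈ -264.01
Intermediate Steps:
Y(f, T) = T + f + 1/(-172 + T) (Y(f, T) = (T + f) + 1/(-172 + T) = T + f + 1/(-172 + T))
H = 476 (H = -76/(-38)*238 = -76*(-1/38)*238 = 2*238 = 476)
Y(m, 1) - H = (1 + 1² - 172*1 - 172*211 + 1*211)/(-172 + 1) - 1*476 = (1 + 1 - 172 - 36292 + 211)/(-171) - 476 = -1/171*(-36251) - 476 = 36251/171 - 476 = -45145/171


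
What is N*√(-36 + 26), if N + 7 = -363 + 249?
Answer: -121*I*√10 ≈ -382.64*I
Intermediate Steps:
N = -121 (N = -7 + (-363 + 249) = -7 - 114 = -121)
N*√(-36 + 26) = -121*√(-36 + 26) = -121*I*√10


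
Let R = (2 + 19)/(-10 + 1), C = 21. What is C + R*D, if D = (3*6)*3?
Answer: -105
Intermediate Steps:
D = 54 (D = 18*3 = 54)
R = -7/3 (R = 21/(-9) = 21*(-⅑) = -7/3 ≈ -2.3333)
C + R*D = 21 - 7/3*54 = 21 - 126 = -105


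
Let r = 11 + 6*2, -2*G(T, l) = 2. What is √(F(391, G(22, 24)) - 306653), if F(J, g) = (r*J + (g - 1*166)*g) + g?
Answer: I*√297494 ≈ 545.43*I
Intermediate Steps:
G(T, l) = -1 (G(T, l) = -½*2 = -1)
r = 23 (r = 11 + 12 = 23)
F(J, g) = g + 23*J + g*(-166 + g) (F(J, g) = (23*J + (g - 1*166)*g) + g = (23*J + (g - 166)*g) + g = (23*J + (-166 + g)*g) + g = (23*J + g*(-166 + g)) + g = g + 23*J + g*(-166 + g))
√(F(391, G(22, 24)) - 306653) = √(((-1)² - 165*(-1) + 23*391) - 306653) = √((1 + 165 + 8993) - 306653) = √(9159 - 306653) = √(-297494) = I*√297494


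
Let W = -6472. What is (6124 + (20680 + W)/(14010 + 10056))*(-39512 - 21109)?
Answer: -496399746524/1337 ≈ -3.7128e+8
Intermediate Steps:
(6124 + (20680 + W)/(14010 + 10056))*(-39512 - 21109) = (6124 + (20680 - 6472)/(14010 + 10056))*(-39512 - 21109) = (6124 + 14208/24066)*(-60621) = (6124 + 14208*(1/24066))*(-60621) = (6124 + 2368/4011)*(-60621) = (24565732/4011)*(-60621) = -496399746524/1337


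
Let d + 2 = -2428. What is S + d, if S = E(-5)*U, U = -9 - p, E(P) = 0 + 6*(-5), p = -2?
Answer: -2220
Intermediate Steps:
E(P) = -30 (E(P) = 0 - 30 = -30)
U = -7 (U = -9 - 1*(-2) = -9 + 2 = -7)
d = -2430 (d = -2 - 2428 = -2430)
S = 210 (S = -30*(-7) = 210)
S + d = 210 - 2430 = -2220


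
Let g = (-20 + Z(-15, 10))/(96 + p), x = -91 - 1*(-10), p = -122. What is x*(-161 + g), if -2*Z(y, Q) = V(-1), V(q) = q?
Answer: 51921/4 ≈ 12980.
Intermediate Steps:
x = -81 (x = -91 + 10 = -81)
Z(y, Q) = ½ (Z(y, Q) = -½*(-1) = ½)
g = ¾ (g = (-20 + ½)/(96 - 122) = -39/2/(-26) = -39/2*(-1/26) = ¾ ≈ 0.75000)
x*(-161 + g) = -81*(-161 + ¾) = -81*(-641/4) = 51921/4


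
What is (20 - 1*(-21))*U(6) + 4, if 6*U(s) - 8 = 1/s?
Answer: 2153/36 ≈ 59.806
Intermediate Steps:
U(s) = 4/3 + 1/(6*s)
(20 - 1*(-21))*U(6) + 4 = (20 - 1*(-21))*((⅙)*(1 + 8*6)/6) + 4 = (20 + 21)*((⅙)*(⅙)*(1 + 48)) + 4 = 41*((⅙)*(⅙)*49) + 4 = 41*(49/36) + 4 = 2009/36 + 4 = 2153/36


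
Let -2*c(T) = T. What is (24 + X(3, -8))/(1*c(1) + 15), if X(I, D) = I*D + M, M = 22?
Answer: 44/29 ≈ 1.5172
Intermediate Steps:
c(T) = -T/2
X(I, D) = 22 + D*I (X(I, D) = I*D + 22 = D*I + 22 = 22 + D*I)
(24 + X(3, -8))/(1*c(1) + 15) = (24 + (22 - 8*3))/(1*(-½*1) + 15) = (24 + (22 - 24))/(1*(-½) + 15) = (24 - 2)/(-½ + 15) = 22/(29/2) = 22*(2/29) = 44/29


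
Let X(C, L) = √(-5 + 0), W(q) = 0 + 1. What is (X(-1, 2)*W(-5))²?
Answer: -5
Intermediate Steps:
W(q) = 1
X(C, L) = I*√5 (X(C, L) = √(-5) = I*√5)
(X(-1, 2)*W(-5))² = ((I*√5)*1)² = (I*√5)² = -5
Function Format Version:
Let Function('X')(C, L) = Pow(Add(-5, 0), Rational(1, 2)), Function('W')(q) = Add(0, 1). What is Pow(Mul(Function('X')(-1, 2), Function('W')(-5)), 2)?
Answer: -5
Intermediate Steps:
Function('W')(q) = 1
Function('X')(C, L) = Mul(I, Pow(5, Rational(1, 2))) (Function('X')(C, L) = Pow(-5, Rational(1, 2)) = Mul(I, Pow(5, Rational(1, 2))))
Pow(Mul(Function('X')(-1, 2), Function('W')(-5)), 2) = Pow(Mul(Mul(I, Pow(5, Rational(1, 2))), 1), 2) = Pow(Mul(I, Pow(5, Rational(1, 2))), 2) = -5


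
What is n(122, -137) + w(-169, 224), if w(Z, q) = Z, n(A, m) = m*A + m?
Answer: -17020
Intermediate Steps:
n(A, m) = m + A*m (n(A, m) = A*m + m = m + A*m)
n(122, -137) + w(-169, 224) = -137*(1 + 122) - 169 = -137*123 - 169 = -16851 - 169 = -17020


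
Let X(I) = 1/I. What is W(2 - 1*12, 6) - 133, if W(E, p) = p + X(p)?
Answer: -761/6 ≈ -126.83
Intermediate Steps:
X(I) = 1/I
W(E, p) = p + 1/p
W(2 - 1*12, 6) - 133 = (6 + 1/6) - 133 = (6 + ⅙) - 133 = 37/6 - 133 = -761/6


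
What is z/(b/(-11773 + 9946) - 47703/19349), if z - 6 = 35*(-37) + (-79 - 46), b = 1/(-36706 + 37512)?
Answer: 40288539423132/70245644435 ≈ 573.54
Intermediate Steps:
b = 1/806 ≈ 0.0012407
z = -1414 (z = 6 + (35*(-37) + (-79 - 46)) = 6 + (-1295 - 125) = 6 - 1420 = -1414)
z/(b/(-11773 + 9946) - 47703/19349) = -1414/(1/(806*(-11773 + 9946)) - 47703/19349) = -1414/((1/806)/(-1827) - 47703*1/19349) = -1414/((1/806)*(-1/1827) - 47703/19349) = -1414/(-1/1472562 - 47703/19349) = -1414/(-70245644435/28492602138) = -1414*(-28492602138/70245644435) = 40288539423132/70245644435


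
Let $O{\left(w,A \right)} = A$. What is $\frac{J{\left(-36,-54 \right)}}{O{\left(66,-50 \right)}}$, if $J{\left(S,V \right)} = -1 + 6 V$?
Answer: $\frac{13}{2} \approx 6.5$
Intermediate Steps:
$\frac{J{\left(-36,-54 \right)}}{O{\left(66,-50 \right)}} = \frac{-1 + 6 \left(-54\right)}{-50} = \left(-1 - 324\right) \left(- \frac{1}{50}\right) = \left(-325\right) \left(- \frac{1}{50}\right) = \frac{13}{2}$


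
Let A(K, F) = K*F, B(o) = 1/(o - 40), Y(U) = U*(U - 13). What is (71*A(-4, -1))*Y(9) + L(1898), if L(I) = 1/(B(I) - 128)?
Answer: -2431504210/237823 ≈ -10224.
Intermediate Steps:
Y(U) = U*(-13 + U)
B(o) = 1/(-40 + o)
L(I) = 1/(-128 + 1/(-40 + I)) (L(I) = 1/(1/(-40 + I) - 128) = 1/(-128 + 1/(-40 + I)))
A(K, F) = F*K
(71*A(-4, -1))*Y(9) + L(1898) = (71*(-1*(-4)))*(9*(-13 + 9)) + (40 - 1*1898)/(-5121 + 128*1898) = (71*4)*(9*(-4)) + (40 - 1898)/(-5121 + 242944) = 284*(-36) - 1858/237823 = -10224 + (1/237823)*(-1858) = -10224 - 1858/237823 = -2431504210/237823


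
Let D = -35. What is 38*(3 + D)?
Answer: -1216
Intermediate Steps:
38*(3 + D) = 38*(3 - 35) = 38*(-32) = -1216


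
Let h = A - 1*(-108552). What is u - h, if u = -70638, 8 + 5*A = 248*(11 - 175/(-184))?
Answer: -4134967/23 ≈ -1.7978e+5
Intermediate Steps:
A = 13597/23 (A = -8/5 + (248*(11 - 175/(-184)))/5 = -8/5 + (248*(11 - 175*(-1/184)))/5 = -8/5 + (248*(11 + 175/184))/5 = -8/5 + (248*(2199/184))/5 = -8/5 + (1/5)*(68169/23) = -8/5 + 68169/115 = 13597/23 ≈ 591.17)
h = 2510293/23 (h = 13597/23 - 1*(-108552) = 13597/23 + 108552 = 2510293/23 ≈ 1.0914e+5)
u - h = -70638 - 1*2510293/23 = -70638 - 2510293/23 = -4134967/23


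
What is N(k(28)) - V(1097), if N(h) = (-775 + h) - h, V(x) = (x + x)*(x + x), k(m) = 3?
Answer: -4814411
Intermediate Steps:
V(x) = 4*x² (V(x) = (2*x)*(2*x) = 4*x²)
N(h) = -775
N(k(28)) - V(1097) = -775 - 4*1097² = -775 - 4*1203409 = -775 - 1*4813636 = -775 - 4813636 = -4814411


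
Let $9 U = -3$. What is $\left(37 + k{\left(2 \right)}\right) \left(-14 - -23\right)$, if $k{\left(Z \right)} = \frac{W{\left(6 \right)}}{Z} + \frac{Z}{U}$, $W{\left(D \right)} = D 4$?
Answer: $387$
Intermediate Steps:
$W{\left(D \right)} = 4 D$
$U = - \frac{1}{3}$ ($U = \frac{1}{9} \left(-3\right) = - \frac{1}{3} \approx -0.33333$)
$k{\left(Z \right)} = - 3 Z + \frac{24}{Z}$ ($k{\left(Z \right)} = \frac{4 \cdot 6}{Z} + \frac{Z}{- \frac{1}{3}} = \frac{24}{Z} + Z \left(-3\right) = \frac{24}{Z} - 3 Z = - 3 Z + \frac{24}{Z}$)
$\left(37 + k{\left(2 \right)}\right) \left(-14 - -23\right) = \left(37 + \left(\left(-3\right) 2 + \frac{24}{2}\right)\right) \left(-14 - -23\right) = \left(37 + \left(-6 + 24 \cdot \frac{1}{2}\right)\right) \left(-14 + 23\right) = \left(37 + \left(-6 + 12\right)\right) 9 = \left(37 + 6\right) 9 = 43 \cdot 9 = 387$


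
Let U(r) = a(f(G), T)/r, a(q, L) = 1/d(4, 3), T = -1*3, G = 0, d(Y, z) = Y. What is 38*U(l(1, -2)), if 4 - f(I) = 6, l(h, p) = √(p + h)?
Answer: -19*I/2 ≈ -9.5*I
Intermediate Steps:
l(h, p) = √(h + p)
f(I) = -2 (f(I) = 4 - 1*6 = 4 - 6 = -2)
T = -3
a(q, L) = ¼ (a(q, L) = 1/4 = ¼)
U(r) = 1/(4*r)
38*U(l(1, -2)) = 38*(1/(4*(√(1 - 2)))) = 38*(1/(4*(√(-1)))) = 38*(1/(4*I)) = 38*((-I)/4) = 38*(-I/4) = -19*I/2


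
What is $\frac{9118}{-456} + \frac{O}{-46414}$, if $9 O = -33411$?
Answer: $- \frac{105377507}{5291196} \approx -19.916$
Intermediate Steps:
$O = - \frac{11137}{3}$ ($O = \frac{1}{9} \left(-33411\right) = - \frac{11137}{3} \approx -3712.3$)
$\frac{9118}{-456} + \frac{O}{-46414} = \frac{9118}{-456} - \frac{11137}{3 \left(-46414\right)} = 9118 \left(- \frac{1}{456}\right) - - \frac{11137}{139242} = - \frac{4559}{228} + \frac{11137}{139242} = - \frac{105377507}{5291196}$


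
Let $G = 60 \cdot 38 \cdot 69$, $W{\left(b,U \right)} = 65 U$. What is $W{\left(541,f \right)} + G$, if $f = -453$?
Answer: $127875$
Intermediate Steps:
$G = 157320$ ($G = 2280 \cdot 69 = 157320$)
$W{\left(541,f \right)} + G = 65 \left(-453\right) + 157320 = -29445 + 157320 = 127875$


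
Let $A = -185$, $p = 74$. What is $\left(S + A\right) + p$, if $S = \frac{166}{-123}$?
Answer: $- \frac{13819}{123} \approx -112.35$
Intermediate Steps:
$S = - \frac{166}{123}$ ($S = 166 \left(- \frac{1}{123}\right) = - \frac{166}{123} \approx -1.3496$)
$\left(S + A\right) + p = \left(- \frac{166}{123} - 185\right) + 74 = - \frac{22921}{123} + 74 = - \frac{13819}{123}$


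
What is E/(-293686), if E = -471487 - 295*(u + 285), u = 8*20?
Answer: 301381/146843 ≈ 2.0524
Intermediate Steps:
u = 160
E = -602762 (E = -471487 - 295*(160 + 285) = -471487 - 295*445 = -471487 - 131275 = -602762)
E/(-293686) = -602762/(-293686) = -602762*(-1/293686) = 301381/146843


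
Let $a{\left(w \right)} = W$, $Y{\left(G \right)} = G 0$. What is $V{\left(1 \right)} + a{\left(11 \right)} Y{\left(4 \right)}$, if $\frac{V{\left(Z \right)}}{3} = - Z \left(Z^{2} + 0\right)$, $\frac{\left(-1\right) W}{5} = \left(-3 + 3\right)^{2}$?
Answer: $-3$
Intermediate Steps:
$Y{\left(G \right)} = 0$
$W = 0$ ($W = - 5 \left(-3 + 3\right)^{2} = - 5 \cdot 0^{2} = \left(-5\right) 0 = 0$)
$a{\left(w \right)} = 0$
$V{\left(Z \right)} = - 3 Z^{3}$ ($V{\left(Z \right)} = 3 \left(- Z \left(Z^{2} + 0\right)\right) = 3 \left(- Z Z^{2}\right) = 3 \left(- Z^{3}\right) = - 3 Z^{3}$)
$V{\left(1 \right)} + a{\left(11 \right)} Y{\left(4 \right)} = - 3 \cdot 1^{3} + 0 \cdot 0 = \left(-3\right) 1 + 0 = -3 + 0 = -3$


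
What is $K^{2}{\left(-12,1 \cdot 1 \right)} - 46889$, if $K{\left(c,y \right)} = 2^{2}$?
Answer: $-46873$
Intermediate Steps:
$K{\left(c,y \right)} = 4$
$K^{2}{\left(-12,1 \cdot 1 \right)} - 46889 = 4^{2} - 46889 = 16 - 46889 = -46873$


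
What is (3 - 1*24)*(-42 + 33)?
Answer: 189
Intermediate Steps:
(3 - 1*24)*(-42 + 33) = (3 - 24)*(-9) = -21*(-9) = 189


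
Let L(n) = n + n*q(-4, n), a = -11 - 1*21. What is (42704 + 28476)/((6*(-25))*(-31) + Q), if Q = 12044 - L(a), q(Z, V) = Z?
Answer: 35590/8299 ≈ 4.2885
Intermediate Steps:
a = -32 (a = -11 - 21 = -32)
L(n) = -3*n (L(n) = n + n*(-4) = n - 4*n = -3*n)
Q = 11948 (Q = 12044 - (-3)*(-32) = 12044 - 1*96 = 12044 - 96 = 11948)
(42704 + 28476)/((6*(-25))*(-31) + Q) = (42704 + 28476)/((6*(-25))*(-31) + 11948) = 71180/(-150*(-31) + 11948) = 71180/(4650 + 11948) = 71180/16598 = 71180*(1/16598) = 35590/8299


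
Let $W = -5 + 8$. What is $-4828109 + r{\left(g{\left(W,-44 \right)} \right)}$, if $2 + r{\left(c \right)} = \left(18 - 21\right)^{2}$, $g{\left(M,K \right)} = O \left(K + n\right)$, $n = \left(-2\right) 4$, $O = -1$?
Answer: $-4828102$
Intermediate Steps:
$n = -8$
$W = 3$
$g{\left(M,K \right)} = 8 - K$ ($g{\left(M,K \right)} = - (K - 8) = - (-8 + K) = 8 - K$)
$r{\left(c \right)} = 7$ ($r{\left(c \right)} = -2 + \left(18 - 21\right)^{2} = -2 + \left(-3\right)^{2} = -2 + 9 = 7$)
$-4828109 + r{\left(g{\left(W,-44 \right)} \right)} = -4828109 + 7 = -4828102$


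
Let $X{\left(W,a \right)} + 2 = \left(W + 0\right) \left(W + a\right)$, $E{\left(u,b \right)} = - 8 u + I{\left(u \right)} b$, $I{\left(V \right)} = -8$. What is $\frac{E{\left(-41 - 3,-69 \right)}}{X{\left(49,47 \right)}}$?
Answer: $\frac{452}{2351} \approx 0.19226$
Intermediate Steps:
$E{\left(u,b \right)} = - 8 b - 8 u$ ($E{\left(u,b \right)} = - 8 u - 8 b = - 8 b - 8 u$)
$X{\left(W,a \right)} = -2 + W \left(W + a\right)$ ($X{\left(W,a \right)} = -2 + \left(W + 0\right) \left(W + a\right) = -2 + W \left(W + a\right)$)
$\frac{E{\left(-41 - 3,-69 \right)}}{X{\left(49,47 \right)}} = \frac{\left(-8\right) \left(-69\right) - 8 \left(-41 - 3\right)}{-2 + 49^{2} + 49 \cdot 47} = \frac{552 - -352}{-2 + 2401 + 2303} = \frac{552 + 352}{4702} = 904 \cdot \frac{1}{4702} = \frac{452}{2351}$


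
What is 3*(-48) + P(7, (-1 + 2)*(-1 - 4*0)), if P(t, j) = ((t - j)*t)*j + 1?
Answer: -199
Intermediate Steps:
P(t, j) = 1 + j*t*(t - j) (P(t, j) = (t*(t - j))*j + 1 = j*t*(t - j) + 1 = 1 + j*t*(t - j))
3*(-48) + P(7, (-1 + 2)*(-1 - 4*0)) = 3*(-48) + (1 + ((-1 + 2)*(-1 - 4*0))*7² - 1*7*((-1 + 2)*(-1 - 4*0))²) = -144 + (1 + (1*(-1 + 0))*49 - 1*7*(1*(-1 + 0))²) = -144 + (1 + (1*(-1))*49 - 1*7*(1*(-1))²) = -144 + (1 - 1*49 - 1*7*(-1)²) = -144 + (1 - 49 - 1*7*1) = -144 + (1 - 49 - 7) = -144 - 55 = -199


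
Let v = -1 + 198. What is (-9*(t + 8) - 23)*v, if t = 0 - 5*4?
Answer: 16745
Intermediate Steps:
t = -20 (t = 0 - 20 = -20)
v = 197
(-9*(t + 8) - 23)*v = (-9*(-20 + 8) - 23)*197 = (-9*(-12) - 23)*197 = (108 - 23)*197 = 85*197 = 16745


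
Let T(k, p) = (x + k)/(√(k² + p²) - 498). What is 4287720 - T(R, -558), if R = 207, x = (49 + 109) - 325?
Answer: 151798144520/35403 - 40*√4373/11801 ≈ 4.2877e+6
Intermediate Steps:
x = -167 (x = 158 - 325 = -167)
T(k, p) = (-167 + k)/(-498 + √(k² + p²)) (T(k, p) = (-167 + k)/(√(k² + p²) - 498) = (-167 + k)/(-498 + √(k² + p²)))
4287720 - T(R, -558) = 4287720 - (-167 + 207)/(-498 + √(207² + (-558)²)) = 4287720 - 40/(-498 + √(42849 + 311364)) = 4287720 - 40/(-498 + √354213) = 4287720 - 40/(-498 + 9*√4373)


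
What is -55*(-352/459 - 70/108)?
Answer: 23815/306 ≈ 77.827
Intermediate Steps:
-55*(-352/459 - 70/108) = -55*(-352*1/459 - 70*1/108) = -55*(-352/459 - 35/54) = -55*(-433/306) = 23815/306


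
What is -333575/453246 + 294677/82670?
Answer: 26496131573/9367461705 ≈ 2.8285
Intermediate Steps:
-333575/453246 + 294677/82670 = 26496131573/9367461705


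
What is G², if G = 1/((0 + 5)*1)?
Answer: 1/25 ≈ 0.040000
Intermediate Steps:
G = ⅕ (G = 1/(5*1) = 1/5 = ⅕ ≈ 0.20000)
G² = (⅕)² = 1/25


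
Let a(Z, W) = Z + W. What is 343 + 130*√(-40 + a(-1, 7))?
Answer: 343 + 130*I*√34 ≈ 343.0 + 758.02*I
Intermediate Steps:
a(Z, W) = W + Z
343 + 130*√(-40 + a(-1, 7)) = 343 + 130*√(-40 + (7 - 1)) = 343 + 130*√(-40 + 6) = 343 + 130*√(-34) = 343 + 130*(I*√34) = 343 + 130*I*√34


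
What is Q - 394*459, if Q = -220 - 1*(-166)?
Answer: -180900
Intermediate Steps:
Q = -54 (Q = -220 + 166 = -54)
Q - 394*459 = -54 - 394*459 = -54 - 180846 = -180900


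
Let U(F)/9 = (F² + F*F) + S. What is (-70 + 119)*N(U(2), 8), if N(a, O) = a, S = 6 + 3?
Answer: 7497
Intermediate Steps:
S = 9
U(F) = 81 + 18*F² (U(F) = 9*((F² + F*F) + 9) = 9*((F² + F²) + 9) = 9*(2*F² + 9) = 9*(9 + 2*F²) = 81 + 18*F²)
(-70 + 119)*N(U(2), 8) = (-70 + 119)*(81 + 18*2²) = 49*(81 + 18*4) = 49*(81 + 72) = 49*153 = 7497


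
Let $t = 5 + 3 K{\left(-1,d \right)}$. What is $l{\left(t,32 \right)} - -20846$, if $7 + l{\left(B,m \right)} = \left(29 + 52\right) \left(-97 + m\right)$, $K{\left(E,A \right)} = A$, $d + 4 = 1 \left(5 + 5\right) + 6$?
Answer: $15574$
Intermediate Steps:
$d = 12$ ($d = -4 + \left(1 \left(5 + 5\right) + 6\right) = -4 + \left(1 \cdot 10 + 6\right) = -4 + \left(10 + 6\right) = -4 + 16 = 12$)
$t = 41$ ($t = 5 + 3 \cdot 12 = 5 + 36 = 41$)
$l{\left(B,m \right)} = -7864 + 81 m$ ($l{\left(B,m \right)} = -7 + \left(29 + 52\right) \left(-97 + m\right) = -7 + 81 \left(-97 + m\right) = -7 + \left(-7857 + 81 m\right) = -7864 + 81 m$)
$l{\left(t,32 \right)} - -20846 = \left(-7864 + 81 \cdot 32\right) - -20846 = \left(-7864 + 2592\right) + 20846 = -5272 + 20846 = 15574$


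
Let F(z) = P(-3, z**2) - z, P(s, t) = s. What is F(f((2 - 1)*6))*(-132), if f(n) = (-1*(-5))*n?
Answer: 4356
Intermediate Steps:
f(n) = 5*n
F(z) = -3 - z
F(f((2 - 1)*6))*(-132) = (-3 - 5*(2 - 1)*6)*(-132) = (-3 - 5*1*6)*(-132) = (-3 - 5*6)*(-132) = (-3 - 1*30)*(-132) = (-3 - 30)*(-132) = -33*(-132) = 4356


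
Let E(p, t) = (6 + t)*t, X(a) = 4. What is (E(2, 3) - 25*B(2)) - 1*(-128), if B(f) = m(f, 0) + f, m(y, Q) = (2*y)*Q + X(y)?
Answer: 5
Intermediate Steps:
E(p, t) = t*(6 + t)
m(y, Q) = 4 + 2*Q*y (m(y, Q) = (2*y)*Q + 4 = 2*Q*y + 4 = 4 + 2*Q*y)
B(f) = 4 + f (B(f) = (4 + 2*0*f) + f = (4 + 0) + f = 4 + f)
(E(2, 3) - 25*B(2)) - 1*(-128) = (3*(6 + 3) - 25*(4 + 2)) - 1*(-128) = (3*9 - 25*6) + 128 = (27 - 150) + 128 = -123 + 128 = 5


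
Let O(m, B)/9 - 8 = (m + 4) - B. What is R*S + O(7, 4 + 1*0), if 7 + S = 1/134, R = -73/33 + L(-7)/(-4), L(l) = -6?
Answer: 1237979/8844 ≈ 139.98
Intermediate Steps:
O(m, B) = 108 - 9*B + 9*m (O(m, B) = 72 + 9*((m + 4) - B) = 72 + 9*((4 + m) - B) = 72 + 9*(4 + m - B) = 72 + (36 - 9*B + 9*m) = 108 - 9*B + 9*m)
R = -47/66 (R = -73/33 - 6/(-4) = -73*1/33 - 6*(-¼) = -73/33 + 3/2 = -47/66 ≈ -0.71212)
S = -937/134 (S = -7 + 1/134 = -937/134 ≈ -6.9925)
R*S + O(7, 4 + 1*0) = -47/66*(-937/134) + (108 - 9*(4 + 1*0) + 9*7) = 44039/8844 + (108 - 9*(4 + 0) + 63) = 44039/8844 + (108 - 9*4 + 63) = 44039/8844 + (108 - 36 + 63) = 44039/8844 + 135 = 1237979/8844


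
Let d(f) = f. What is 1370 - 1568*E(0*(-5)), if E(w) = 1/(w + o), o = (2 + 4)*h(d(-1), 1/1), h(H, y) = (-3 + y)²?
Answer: 3914/3 ≈ 1304.7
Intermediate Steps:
o = 24 (o = (2 + 4)*(-3 + 1/1)² = 6*(-3 + 1*1)² = 6*(-3 + 1)² = 6*(-2)² = 6*4 = 24)
E(w) = 1/(24 + w) (E(w) = 1/(w + 24) = 1/(24 + w))
1370 - 1568*E(0*(-5)) = 1370 - 1568/(24 + 0*(-5)) = 1370 - 1568/(24 + 0) = 1370 - 1568/24 = 1370 - 1568*1/24 = 1370 - 196/3 = 3914/3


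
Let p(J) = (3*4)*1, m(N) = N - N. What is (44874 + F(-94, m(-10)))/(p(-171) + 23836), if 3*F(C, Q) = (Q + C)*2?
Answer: 67217/35772 ≈ 1.8790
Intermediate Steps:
m(N) = 0
p(J) = 12 (p(J) = 12*1 = 12)
F(C, Q) = 2*C/3 + 2*Q/3 (F(C, Q) = ((Q + C)*2)/3 = ((C + Q)*2)/3 = (2*C + 2*Q)/3 = 2*C/3 + 2*Q/3)
(44874 + F(-94, m(-10)))/(p(-171) + 23836) = (44874 + ((⅔)*(-94) + (⅔)*0))/(12 + 23836) = (44874 + (-188/3 + 0))/23848 = (44874 - 188/3)*(1/23848) = (134434/3)*(1/23848) = 67217/35772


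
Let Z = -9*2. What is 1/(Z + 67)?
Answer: 1/49 ≈ 0.020408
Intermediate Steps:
Z = -18
1/(Z + 67) = 1/(-18 + 67) = 1/49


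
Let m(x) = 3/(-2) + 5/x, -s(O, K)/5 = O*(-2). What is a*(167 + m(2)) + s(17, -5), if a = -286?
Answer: -47878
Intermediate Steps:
s(O, K) = 10*O (s(O, K) = -5*O*(-2) = -(-10)*O = 10*O)
m(x) = -3/2 + 5/x (m(x) = 3*(-½) + 5/x = -3/2 + 5/x)
a*(167 + m(2)) + s(17, -5) = -286*(167 + (-3/2 + 5/2)) + 10*17 = -286*(167 + (-3/2 + 5*(½))) + 170 = -286*(167 + (-3/2 + 5/2)) + 170 = -286*(167 + 1) + 170 = -286*168 + 170 = -48048 + 170 = -47878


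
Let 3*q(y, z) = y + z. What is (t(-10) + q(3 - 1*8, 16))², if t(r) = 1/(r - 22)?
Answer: 121801/9216 ≈ 13.216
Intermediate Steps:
q(y, z) = y/3 + z/3 (q(y, z) = (y + z)/3 = y/3 + z/3)
t(r) = 1/(-22 + r)
(t(-10) + q(3 - 1*8, 16))² = (1/(-22 - 10) + ((3 - 1*8)/3 + (⅓)*16))² = (1/(-32) + ((3 - 8)/3 + 16/3))² = (-1/32 + ((⅓)*(-5) + 16/3))² = (-1/32 + (-5/3 + 16/3))² = (-1/32 + 11/3)² = (349/96)² = 121801/9216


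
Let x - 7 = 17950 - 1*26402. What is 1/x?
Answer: -1/8445 ≈ -0.00011841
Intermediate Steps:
x = -8445 (x = 7 + (17950 - 1*26402) = 7 + (17950 - 26402) = 7 - 8452 = -8445)
1/x = 1/(-8445) = -1/8445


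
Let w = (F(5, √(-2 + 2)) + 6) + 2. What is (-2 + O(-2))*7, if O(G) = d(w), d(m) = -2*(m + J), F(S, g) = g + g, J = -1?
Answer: -112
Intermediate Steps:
F(S, g) = 2*g
w = 8 (w = (2*√(-2 + 2) + 6) + 2 = (2*√0 + 6) + 2 = (2*0 + 6) + 2 = (0 + 6) + 2 = 6 + 2 = 8)
d(m) = 2 - 2*m (d(m) = -2*(m - 1) = -2*(-1 + m) = 2 - 2*m)
O(G) = -14 (O(G) = 2 - 2*8 = 2 - 16 = -14)
(-2 + O(-2))*7 = (-2 - 14)*7 = -16*7 = -112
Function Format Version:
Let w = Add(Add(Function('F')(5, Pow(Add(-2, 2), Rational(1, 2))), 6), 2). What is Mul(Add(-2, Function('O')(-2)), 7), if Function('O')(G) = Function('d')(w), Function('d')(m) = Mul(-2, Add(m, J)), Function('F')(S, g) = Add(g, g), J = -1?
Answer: -112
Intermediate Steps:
Function('F')(S, g) = Mul(2, g)
w = 8 (w = Add(Add(Mul(2, Pow(Add(-2, 2), Rational(1, 2))), 6), 2) = Add(Add(Mul(2, Pow(0, Rational(1, 2))), 6), 2) = Add(Add(Mul(2, 0), 6), 2) = Add(Add(0, 6), 2) = Add(6, 2) = 8)
Function('d')(m) = Add(2, Mul(-2, m)) (Function('d')(m) = Mul(-2, Add(m, -1)) = Mul(-2, Add(-1, m)) = Add(2, Mul(-2, m)))
Function('O')(G) = -14 (Function('O')(G) = Add(2, Mul(-2, 8)) = Add(2, -16) = -14)
Mul(Add(-2, Function('O')(-2)), 7) = Mul(Add(-2, -14), 7) = Mul(-16, 7) = -112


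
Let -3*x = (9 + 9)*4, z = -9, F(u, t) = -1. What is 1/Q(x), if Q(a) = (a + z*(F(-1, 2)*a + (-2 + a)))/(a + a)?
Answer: 8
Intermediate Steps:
x = -24 (x = -(9 + 9)*4/3 = -6*4 = -⅓*72 = -24)
Q(a) = (18 + a)/(2*a) (Q(a) = (a - 9*(-a + (-2 + a)))/(a + a) = (a - 9*(-2))/((2*a)) = (a + 18)*(1/(2*a)) = (18 + a)*(1/(2*a)) = (18 + a)/(2*a))
1/Q(x) = 1/((½)*(18 - 24)/(-24)) = 1/((½)*(-1/24)*(-6)) = 1/(⅛) = 8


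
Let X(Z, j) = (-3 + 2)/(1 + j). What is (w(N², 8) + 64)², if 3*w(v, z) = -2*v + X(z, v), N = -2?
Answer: 844561/225 ≈ 3753.6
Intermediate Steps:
X(Z, j) = -1/(1 + j)
w(v, z) = -2*v/3 - 1/(3*(1 + v)) (w(v, z) = (-2*v - 1/(1 + v))/3 = (-1/(1 + v) - 2*v)/3 = -2*v/3 - 1/(3*(1 + v)))
(w(N², 8) + 64)² = ((-1 - 2*(-2)²*(1 + (-2)²))/(3*(1 + (-2)²)) + 64)² = ((-1 - 2*4*(1 + 4))/(3*(1 + 4)) + 64)² = ((⅓)*(-1 - 2*4*5)/5 + 64)² = ((⅓)*(⅕)*(-1 - 40) + 64)² = ((⅓)*(⅕)*(-41) + 64)² = (-41/15 + 64)² = (919/15)² = 844561/225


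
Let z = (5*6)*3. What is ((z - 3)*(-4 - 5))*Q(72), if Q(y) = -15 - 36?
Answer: 39933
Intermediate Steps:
Q(y) = -51
z = 90 (z = 30*3 = 90)
((z - 3)*(-4 - 5))*Q(72) = ((90 - 3)*(-4 - 5))*(-51) = (87*(-9))*(-51) = -783*(-51) = 39933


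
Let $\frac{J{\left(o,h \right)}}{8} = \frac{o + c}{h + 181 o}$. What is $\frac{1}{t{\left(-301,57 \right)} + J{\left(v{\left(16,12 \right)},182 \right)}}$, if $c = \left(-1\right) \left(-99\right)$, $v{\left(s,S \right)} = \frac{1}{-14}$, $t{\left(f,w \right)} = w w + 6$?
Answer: $\frac{2367}{7715665} \approx 0.00030678$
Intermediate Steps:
$t{\left(f,w \right)} = 6 + w^{2}$ ($t{\left(f,w \right)} = w^{2} + 6 = 6 + w^{2}$)
$v{\left(s,S \right)} = - \frac{1}{14}$
$c = 99$
$J{\left(o,h \right)} = \frac{8 \left(99 + o\right)}{h + 181 o}$ ($J{\left(o,h \right)} = 8 \frac{o + 99}{h + 181 o} = 8 \frac{99 + o}{h + 181 o} = \frac{8 \left(99 + o\right)}{h + 181 o}$)
$\frac{1}{t{\left(-301,57 \right)} + J{\left(v{\left(16,12 \right)},182 \right)}} = \frac{1}{\left(6 + 57^{2}\right) + \frac{8 \left(99 - \frac{1}{14}\right)}{182 + 181 \left(- \frac{1}{14}\right)}} = \frac{1}{\left(6 + 3249\right) + 8 \frac{1}{182 - \frac{181}{14}} \cdot \frac{1385}{14}} = \frac{1}{3255 + 8 \frac{1}{\frac{2367}{14}} \cdot \frac{1385}{14}} = \frac{1}{3255 + 8 \cdot \frac{14}{2367} \cdot \frac{1385}{14}} = \frac{1}{3255 + \frac{11080}{2367}} = \frac{1}{\frac{7715665}{2367}} = \frac{2367}{7715665}$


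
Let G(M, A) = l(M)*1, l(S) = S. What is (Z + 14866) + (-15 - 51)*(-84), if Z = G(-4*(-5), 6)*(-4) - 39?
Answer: 20291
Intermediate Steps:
G(M, A) = M (G(M, A) = M*1 = M)
Z = -119 (Z = -4*(-5)*(-4) - 39 = 20*(-4) - 39 = -80 - 39 = -119)
(Z + 14866) + (-15 - 51)*(-84) = (-119 + 14866) + (-15 - 51)*(-84) = 14747 - 66*(-84) = 14747 + 5544 = 20291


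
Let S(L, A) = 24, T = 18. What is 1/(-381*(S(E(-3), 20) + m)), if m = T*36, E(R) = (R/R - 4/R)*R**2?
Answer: -1/256032 ≈ -3.9058e-6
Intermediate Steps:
E(R) = R**2*(1 - 4/R) (E(R) = (1 - 4/R)*R**2 = R**2*(1 - 4/R))
m = 648 (m = 18*36 = 648)
1/(-381*(S(E(-3), 20) + m)) = 1/(-381*(24 + 648)) = 1/(-381*672) = 1/(-256032) = -1/256032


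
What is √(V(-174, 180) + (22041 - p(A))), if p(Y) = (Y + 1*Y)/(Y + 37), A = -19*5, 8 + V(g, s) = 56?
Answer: √18574094/29 ≈ 148.61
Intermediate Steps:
V(g, s) = 48 (V(g, s) = -8 + 56 = 48)
A = -95
p(Y) = 2*Y/(37 + Y) (p(Y) = (Y + Y)/(37 + Y) = (2*Y)/(37 + Y) = 2*Y/(37 + Y))
√(V(-174, 180) + (22041 - p(A))) = √(48 + (22041 - 2*(-95)/(37 - 95))) = √(48 + (22041 - 2*(-95)/(-58))) = √(48 + (22041 - 2*(-95)*(-1)/58)) = √(48 + (22041 - 1*95/29)) = √(48 + (22041 - 95/29)) = √(48 + 639094/29) = √(640486/29) = √18574094/29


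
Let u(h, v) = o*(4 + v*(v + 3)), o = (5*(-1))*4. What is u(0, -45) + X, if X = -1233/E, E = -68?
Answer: -2574607/68 ≈ -37862.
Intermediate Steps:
o = -20 (o = -5*4 = -20)
u(h, v) = -80 - 20*v*(3 + v) (u(h, v) = -20*(4 + v*(v + 3)) = -20*(4 + v*(3 + v)) = -80 - 20*v*(3 + v))
X = 1233/68 (X = -1233/(-68) = -1233*(-1/68) = 1233/68 ≈ 18.132)
u(0, -45) + X = (-80 - 60*(-45) - 20*(-45)²) + 1233/68 = (-80 + 2700 - 20*2025) + 1233/68 = (-80 + 2700 - 40500) + 1233/68 = -37880 + 1233/68 = -2574607/68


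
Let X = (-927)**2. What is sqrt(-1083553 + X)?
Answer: 28*I*sqrt(286) ≈ 473.52*I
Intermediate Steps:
X = 859329
sqrt(-1083553 + X) = sqrt(-1083553 + 859329) = sqrt(-224224) = 28*I*sqrt(286)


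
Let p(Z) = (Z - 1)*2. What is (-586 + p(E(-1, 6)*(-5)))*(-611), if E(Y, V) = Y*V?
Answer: 322608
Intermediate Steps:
E(Y, V) = V*Y
p(Z) = -2 + 2*Z (p(Z) = (-1 + Z)*2 = -2 + 2*Z)
(-586 + p(E(-1, 6)*(-5)))*(-611) = (-586 + (-2 + 2*((6*(-1))*(-5))))*(-611) = (-586 + (-2 + 2*(-6*(-5))))*(-611) = (-586 + (-2 + 2*30))*(-611) = (-586 + (-2 + 60))*(-611) = (-586 + 58)*(-611) = -528*(-611) = 322608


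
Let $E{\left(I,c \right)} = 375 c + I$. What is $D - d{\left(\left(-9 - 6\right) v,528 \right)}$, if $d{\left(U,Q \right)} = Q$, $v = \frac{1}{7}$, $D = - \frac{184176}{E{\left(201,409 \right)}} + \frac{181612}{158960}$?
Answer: $- \frac{44760952081}{84765420} \approx -528.06$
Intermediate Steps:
$E{\left(I,c \right)} = I + 375 c$
$D = - \frac{4810321}{84765420}$ ($D = - \frac{184176}{201 + 375 \cdot 409} + \frac{181612}{158960} = - \frac{184176}{201 + 153375} + 181612 \cdot \frac{1}{158960} = - \frac{184176}{153576} + \frac{45403}{39740} = \left(-184176\right) \frac{1}{153576} + \frac{45403}{39740} = - \frac{2558}{2133} + \frac{45403}{39740} = - \frac{4810321}{84765420} \approx -0.056749$)
$v = \frac{1}{7} \approx 0.14286$
$D - d{\left(\left(-9 - 6\right) v,528 \right)} = - \frac{4810321}{84765420} - 528 = - \frac{44760952081}{84765420}$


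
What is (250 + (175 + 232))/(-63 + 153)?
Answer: 73/10 ≈ 7.3000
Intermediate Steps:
(250 + (175 + 232))/(-63 + 153) = (250 + 407)/90 = 657*(1/90) = 73/10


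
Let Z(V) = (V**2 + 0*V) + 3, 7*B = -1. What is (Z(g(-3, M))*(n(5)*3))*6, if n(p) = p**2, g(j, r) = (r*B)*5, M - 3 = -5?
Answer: 111150/49 ≈ 2268.4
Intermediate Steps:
B = -1/7 (B = (1/7)*(-1) = -1/7 ≈ -0.14286)
M = -2 (M = 3 - 5 = -2)
g(j, r) = -5*r/7 (g(j, r) = (r*(-1/7))*5 = -r/7*5 = -5*r/7)
Z(V) = 3 + V**2 (Z(V) = (V**2 + 0) + 3 = V**2 + 3 = 3 + V**2)
(Z(g(-3, M))*(n(5)*3))*6 = ((3 + (-5/7*(-2))**2)*(5**2*3))*6 = ((3 + (10/7)**2)*(25*3))*6 = ((3 + 100/49)*75)*6 = ((247/49)*75)*6 = (18525/49)*6 = 111150/49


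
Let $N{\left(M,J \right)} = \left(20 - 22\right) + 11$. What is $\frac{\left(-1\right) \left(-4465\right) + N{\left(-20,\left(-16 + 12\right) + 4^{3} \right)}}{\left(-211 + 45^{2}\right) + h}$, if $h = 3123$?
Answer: $\frac{4474}{4937} \approx 0.90622$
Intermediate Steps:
$N{\left(M,J \right)} = 9$ ($N{\left(M,J \right)} = -2 + 11 = 9$)
$\frac{\left(-1\right) \left(-4465\right) + N{\left(-20,\left(-16 + 12\right) + 4^{3} \right)}}{\left(-211 + 45^{2}\right) + h} = \frac{\left(-1\right) \left(-4465\right) + 9}{\left(-211 + 45^{2}\right) + 3123} = \frac{4465 + 9}{\left(-211 + 2025\right) + 3123} = \frac{4474}{1814 + 3123} = \frac{4474}{4937}$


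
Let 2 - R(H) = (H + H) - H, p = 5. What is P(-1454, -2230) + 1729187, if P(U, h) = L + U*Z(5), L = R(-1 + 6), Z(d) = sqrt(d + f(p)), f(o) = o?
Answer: 1729184 - 1454*sqrt(10) ≈ 1.7246e+6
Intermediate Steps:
Z(d) = sqrt(5 + d) (Z(d) = sqrt(d + 5) = sqrt(5 + d))
R(H) = 2 - H (R(H) = 2 - ((H + H) - H) = 2 - (2*H - H) = 2 - H)
L = -3 (L = 2 - (-1 + 6) = 2 - 1*5 = 2 - 5 = -3)
P(U, h) = -3 + U*sqrt(10) (P(U, h) = -3 + U*sqrt(5 + 5) = -3 + U*sqrt(10))
P(-1454, -2230) + 1729187 = (-3 - 1454*sqrt(10)) + 1729187 = 1729184 - 1454*sqrt(10)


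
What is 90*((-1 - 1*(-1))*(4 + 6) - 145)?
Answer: -13050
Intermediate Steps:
90*((-1 - 1*(-1))*(4 + 6) - 145) = 90*((-1 + 1)*10 - 145) = 90*(0*10 - 145) = 90*(0 - 145) = 90*(-145) = -13050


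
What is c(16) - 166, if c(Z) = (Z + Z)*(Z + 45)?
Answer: 1786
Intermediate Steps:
c(Z) = 2*Z*(45 + Z) (c(Z) = (2*Z)*(45 + Z) = 2*Z*(45 + Z))
c(16) - 166 = 2*16*(45 + 16) - 166 = 2*16*61 - 166 = 1952 - 166 = 1786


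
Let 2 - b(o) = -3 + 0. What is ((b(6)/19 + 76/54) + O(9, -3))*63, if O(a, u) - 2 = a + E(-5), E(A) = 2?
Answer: 52682/57 ≈ 924.25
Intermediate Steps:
b(o) = 5 (b(o) = 2 - (-3 + 0) = 2 - 1*(-3) = 2 + 3 = 5)
O(a, u) = 4 + a (O(a, u) = 2 + (a + 2) = 2 + (2 + a) = 4 + a)
((b(6)/19 + 76/54) + O(9, -3))*63 = ((5/19 + 76/54) + (4 + 9))*63 = ((5*(1/19) + 76*(1/54)) + 13)*63 = ((5/19 + 38/27) + 13)*63 = (857/513 + 13)*63 = (7526/513)*63 = 52682/57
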